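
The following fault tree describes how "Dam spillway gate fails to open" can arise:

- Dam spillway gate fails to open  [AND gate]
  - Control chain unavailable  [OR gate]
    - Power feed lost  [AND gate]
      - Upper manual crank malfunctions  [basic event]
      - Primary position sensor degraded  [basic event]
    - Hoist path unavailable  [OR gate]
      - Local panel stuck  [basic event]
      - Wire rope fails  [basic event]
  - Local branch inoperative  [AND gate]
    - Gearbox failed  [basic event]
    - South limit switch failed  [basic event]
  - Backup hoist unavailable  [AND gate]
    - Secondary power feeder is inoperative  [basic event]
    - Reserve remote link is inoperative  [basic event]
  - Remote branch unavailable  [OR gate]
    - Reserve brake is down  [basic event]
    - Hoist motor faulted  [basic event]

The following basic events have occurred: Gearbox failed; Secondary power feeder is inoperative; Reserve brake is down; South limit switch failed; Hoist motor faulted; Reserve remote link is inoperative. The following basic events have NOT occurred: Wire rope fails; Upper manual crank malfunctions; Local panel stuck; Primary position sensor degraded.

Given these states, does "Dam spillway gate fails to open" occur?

No

Power feed lost [AND]: Upper manual crank malfunctions=not, Primary position sensor degraded=not → not all inputs occur → does not occur.
Hoist path unavailable [OR]: Local panel stuck=not, Wire rope fails=not → no input occurs → does not occur.
Control chain unavailable [OR]: Power feed lost=not, Hoist path unavailable=not → no input occurs → does not occur.
Local branch inoperative [AND]: Gearbox failed=occurs, South limit switch failed=occurs → all inputs occur → occurs.
Backup hoist unavailable [AND]: Secondary power feeder is inoperative=occurs, Reserve remote link is inoperative=occurs → all inputs occur → occurs.
Remote branch unavailable [OR]: Reserve brake is down=occurs, Hoist motor faulted=occurs → at least one input occurs → occurs.
Dam spillway gate fails to open [AND]: Control chain unavailable=not, Local branch inoperative=occurs, Backup hoist unavailable=occurs, Remote branch unavailable=occurs → not all inputs occur → does not occur.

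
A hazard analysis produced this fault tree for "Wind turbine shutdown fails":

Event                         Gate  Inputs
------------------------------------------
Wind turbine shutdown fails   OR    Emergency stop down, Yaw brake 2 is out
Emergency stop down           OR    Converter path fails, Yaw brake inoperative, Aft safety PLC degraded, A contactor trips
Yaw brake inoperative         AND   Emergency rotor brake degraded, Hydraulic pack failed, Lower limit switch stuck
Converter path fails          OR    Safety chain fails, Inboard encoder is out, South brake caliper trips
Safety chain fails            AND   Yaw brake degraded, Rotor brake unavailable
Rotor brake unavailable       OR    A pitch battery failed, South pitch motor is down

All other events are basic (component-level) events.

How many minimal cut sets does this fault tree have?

8

Rotor brake unavailable [OR]: union of children's cut sets → 2 cut set(s).
Safety chain fails [AND]: one cut set from each child combined → 1 × 2 = 2 cut set(s).
Converter path fails [OR]: union of children's cut sets → 4 cut set(s).
Yaw brake inoperative [AND]: one cut set from each child combined → 1 × 1 × 1 = 1 cut set(s).
Emergency stop down [OR]: union of children's cut sets → 7 cut set(s).
Wind turbine shutdown fails [OR]: union of children's cut sets → 8 cut set(s).
Minimal cut sets: {A pitch battery failed, Yaw brake degraded}; {South pitch motor is down, Yaw brake degraded}; {Inboard encoder is out}; {South brake caliper trips}; {Emergency rotor brake degraded, Hydraulic pack failed, Lower limit switch stuck}; {Aft safety PLC degraded}; {A contactor trips}; {Yaw brake 2 is out}.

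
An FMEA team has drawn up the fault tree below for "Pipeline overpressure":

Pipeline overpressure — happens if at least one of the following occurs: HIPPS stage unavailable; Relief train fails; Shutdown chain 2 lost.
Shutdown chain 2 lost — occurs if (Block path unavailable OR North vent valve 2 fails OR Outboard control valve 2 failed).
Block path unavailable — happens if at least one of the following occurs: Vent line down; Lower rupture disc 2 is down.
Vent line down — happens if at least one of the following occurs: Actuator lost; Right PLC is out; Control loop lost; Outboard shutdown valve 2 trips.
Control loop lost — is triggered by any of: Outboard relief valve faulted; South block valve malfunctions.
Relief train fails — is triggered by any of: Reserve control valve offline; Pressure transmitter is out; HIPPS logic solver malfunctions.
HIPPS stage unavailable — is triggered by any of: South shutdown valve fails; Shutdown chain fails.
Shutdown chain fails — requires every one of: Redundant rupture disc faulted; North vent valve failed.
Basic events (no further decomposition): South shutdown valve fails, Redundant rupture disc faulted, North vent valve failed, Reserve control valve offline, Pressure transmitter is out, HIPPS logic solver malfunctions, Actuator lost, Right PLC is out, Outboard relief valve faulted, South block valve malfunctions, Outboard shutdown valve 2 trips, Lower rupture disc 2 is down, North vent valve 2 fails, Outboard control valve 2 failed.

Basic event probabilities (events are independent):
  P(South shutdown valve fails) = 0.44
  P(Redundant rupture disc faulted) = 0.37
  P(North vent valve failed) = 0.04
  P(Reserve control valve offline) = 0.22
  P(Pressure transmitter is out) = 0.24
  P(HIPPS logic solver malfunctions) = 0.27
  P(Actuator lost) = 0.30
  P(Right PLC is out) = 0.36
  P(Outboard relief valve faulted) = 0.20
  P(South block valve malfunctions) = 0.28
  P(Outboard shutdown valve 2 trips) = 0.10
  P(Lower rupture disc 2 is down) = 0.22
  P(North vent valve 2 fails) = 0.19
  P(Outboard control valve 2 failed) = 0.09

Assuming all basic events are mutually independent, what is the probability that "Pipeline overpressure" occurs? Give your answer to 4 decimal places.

0.9681

P(Shutdown chain fails) [AND] = 0.37 × 0.04 = 0.014800
P(HIPPS stage unavailable) [OR] = 1 − (1−0.44) × (1−0.014800) = 0.448288
P(Relief train fails) [OR] = 1 − (1−0.22) × (1−0.24) × (1−0.27) = 0.567256
P(Control loop lost) [OR] = 1 − (1−0.20) × (1−0.28) = 0.424000
P(Vent line down) [OR] = 1 − (1−0.30) × (1−0.36) × (1−0.424000) × (1−0.10) = 0.767757
P(Block path unavailable) [OR] = 1 − (1−0.767757) × (1−0.22) = 0.818850
P(Shutdown chain 2 lost) [OR] = 1 − (1−0.818850) × (1−0.19) × (1−0.09) = 0.866474
P(Pipeline overpressure) [OR] = 1 − (1−0.448288) × (1−0.567256) × (1−0.866474) = 0.968121
Rounded to 4 decimal places: P(Pipeline overpressure) ≈ 0.9681.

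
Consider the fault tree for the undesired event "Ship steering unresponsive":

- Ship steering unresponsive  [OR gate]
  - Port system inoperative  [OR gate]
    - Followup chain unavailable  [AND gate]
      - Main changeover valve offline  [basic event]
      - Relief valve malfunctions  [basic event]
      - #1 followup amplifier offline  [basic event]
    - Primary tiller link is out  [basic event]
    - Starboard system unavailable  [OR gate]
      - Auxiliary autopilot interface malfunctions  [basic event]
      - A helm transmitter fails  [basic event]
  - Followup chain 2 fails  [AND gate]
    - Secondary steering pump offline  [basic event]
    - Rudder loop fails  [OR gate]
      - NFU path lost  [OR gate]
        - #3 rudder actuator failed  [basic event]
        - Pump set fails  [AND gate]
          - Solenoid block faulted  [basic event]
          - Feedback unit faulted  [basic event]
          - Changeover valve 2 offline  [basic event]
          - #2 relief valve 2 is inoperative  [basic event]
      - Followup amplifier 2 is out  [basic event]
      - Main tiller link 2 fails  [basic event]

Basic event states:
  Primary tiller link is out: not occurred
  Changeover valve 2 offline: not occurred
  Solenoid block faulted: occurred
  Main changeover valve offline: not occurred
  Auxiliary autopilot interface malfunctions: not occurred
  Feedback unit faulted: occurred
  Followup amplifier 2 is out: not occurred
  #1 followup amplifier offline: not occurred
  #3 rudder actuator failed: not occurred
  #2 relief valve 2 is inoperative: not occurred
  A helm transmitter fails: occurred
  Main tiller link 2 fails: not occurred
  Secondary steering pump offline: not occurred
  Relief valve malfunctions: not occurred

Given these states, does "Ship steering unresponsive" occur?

Yes

Followup chain unavailable [AND]: Main changeover valve offline=not, Relief valve malfunctions=not, #1 followup amplifier offline=not → not all inputs occur → does not occur.
Starboard system unavailable [OR]: Auxiliary autopilot interface malfunctions=not, A helm transmitter fails=occurs → at least one input occurs → occurs.
Port system inoperative [OR]: Followup chain unavailable=not, Primary tiller link is out=not, Starboard system unavailable=occurs → at least one input occurs → occurs.
Pump set fails [AND]: Solenoid block faulted=occurs, Feedback unit faulted=occurs, Changeover valve 2 offline=not, #2 relief valve 2 is inoperative=not → not all inputs occur → does not occur.
NFU path lost [OR]: #3 rudder actuator failed=not, Pump set fails=not → no input occurs → does not occur.
Rudder loop fails [OR]: NFU path lost=not, Followup amplifier 2 is out=not, Main tiller link 2 fails=not → no input occurs → does not occur.
Followup chain 2 fails [AND]: Secondary steering pump offline=not, Rudder loop fails=not → not all inputs occur → does not occur.
Ship steering unresponsive [OR]: Port system inoperative=occurs, Followup chain 2 fails=not → at least one input occurs → occurs.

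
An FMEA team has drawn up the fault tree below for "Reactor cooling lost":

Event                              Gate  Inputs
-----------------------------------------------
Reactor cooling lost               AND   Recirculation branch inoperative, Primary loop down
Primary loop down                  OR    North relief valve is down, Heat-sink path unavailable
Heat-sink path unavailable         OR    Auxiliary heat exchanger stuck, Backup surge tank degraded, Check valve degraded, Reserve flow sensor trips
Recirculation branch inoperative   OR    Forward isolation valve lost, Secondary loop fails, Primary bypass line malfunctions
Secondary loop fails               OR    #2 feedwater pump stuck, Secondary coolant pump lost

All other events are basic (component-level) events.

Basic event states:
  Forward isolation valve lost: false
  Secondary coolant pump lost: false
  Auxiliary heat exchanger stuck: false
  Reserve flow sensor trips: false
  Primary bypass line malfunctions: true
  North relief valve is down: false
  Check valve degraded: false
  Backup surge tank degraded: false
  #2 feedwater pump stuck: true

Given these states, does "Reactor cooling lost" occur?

Secondary loop fails [OR]: #2 feedwater pump stuck=occurs, Secondary coolant pump lost=not → at least one input occurs → occurs.
Recirculation branch inoperative [OR]: Forward isolation valve lost=not, Secondary loop fails=occurs, Primary bypass line malfunctions=occurs → at least one input occurs → occurs.
Heat-sink path unavailable [OR]: Auxiliary heat exchanger stuck=not, Backup surge tank degraded=not, Check valve degraded=not, Reserve flow sensor trips=not → no input occurs → does not occur.
Primary loop down [OR]: North relief valve is down=not, Heat-sink path unavailable=not → no input occurs → does not occur.
Reactor cooling lost [AND]: Recirculation branch inoperative=occurs, Primary loop down=not → not all inputs occur → does not occur.

No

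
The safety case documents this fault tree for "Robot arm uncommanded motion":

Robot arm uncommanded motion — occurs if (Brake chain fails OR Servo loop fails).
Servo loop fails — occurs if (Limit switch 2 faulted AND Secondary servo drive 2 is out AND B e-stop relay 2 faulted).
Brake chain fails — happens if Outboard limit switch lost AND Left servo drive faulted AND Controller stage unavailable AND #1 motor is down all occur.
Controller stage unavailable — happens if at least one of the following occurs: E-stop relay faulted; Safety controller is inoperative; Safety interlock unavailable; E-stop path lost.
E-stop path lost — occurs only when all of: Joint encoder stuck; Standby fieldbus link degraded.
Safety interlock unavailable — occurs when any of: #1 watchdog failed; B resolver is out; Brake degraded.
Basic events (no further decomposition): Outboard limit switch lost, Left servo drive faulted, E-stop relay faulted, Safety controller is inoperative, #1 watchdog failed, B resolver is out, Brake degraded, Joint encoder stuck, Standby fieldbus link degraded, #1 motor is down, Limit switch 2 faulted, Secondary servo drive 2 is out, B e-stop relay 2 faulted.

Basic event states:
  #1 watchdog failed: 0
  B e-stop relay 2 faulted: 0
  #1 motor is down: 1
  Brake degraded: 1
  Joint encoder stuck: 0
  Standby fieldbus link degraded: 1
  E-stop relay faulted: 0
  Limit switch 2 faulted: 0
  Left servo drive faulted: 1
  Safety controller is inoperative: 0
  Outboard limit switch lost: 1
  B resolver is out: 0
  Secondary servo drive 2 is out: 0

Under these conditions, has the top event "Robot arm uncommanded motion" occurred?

Safety interlock unavailable [OR]: #1 watchdog failed=not, B resolver is out=not, Brake degraded=occurs → at least one input occurs → occurs.
E-stop path lost [AND]: Joint encoder stuck=not, Standby fieldbus link degraded=occurs → not all inputs occur → does not occur.
Controller stage unavailable [OR]: E-stop relay faulted=not, Safety controller is inoperative=not, Safety interlock unavailable=occurs, E-stop path lost=not → at least one input occurs → occurs.
Brake chain fails [AND]: Outboard limit switch lost=occurs, Left servo drive faulted=occurs, Controller stage unavailable=occurs, #1 motor is down=occurs → all inputs occur → occurs.
Servo loop fails [AND]: Limit switch 2 faulted=not, Secondary servo drive 2 is out=not, B e-stop relay 2 faulted=not → not all inputs occur → does not occur.
Robot arm uncommanded motion [OR]: Brake chain fails=occurs, Servo loop fails=not → at least one input occurs → occurs.

Yes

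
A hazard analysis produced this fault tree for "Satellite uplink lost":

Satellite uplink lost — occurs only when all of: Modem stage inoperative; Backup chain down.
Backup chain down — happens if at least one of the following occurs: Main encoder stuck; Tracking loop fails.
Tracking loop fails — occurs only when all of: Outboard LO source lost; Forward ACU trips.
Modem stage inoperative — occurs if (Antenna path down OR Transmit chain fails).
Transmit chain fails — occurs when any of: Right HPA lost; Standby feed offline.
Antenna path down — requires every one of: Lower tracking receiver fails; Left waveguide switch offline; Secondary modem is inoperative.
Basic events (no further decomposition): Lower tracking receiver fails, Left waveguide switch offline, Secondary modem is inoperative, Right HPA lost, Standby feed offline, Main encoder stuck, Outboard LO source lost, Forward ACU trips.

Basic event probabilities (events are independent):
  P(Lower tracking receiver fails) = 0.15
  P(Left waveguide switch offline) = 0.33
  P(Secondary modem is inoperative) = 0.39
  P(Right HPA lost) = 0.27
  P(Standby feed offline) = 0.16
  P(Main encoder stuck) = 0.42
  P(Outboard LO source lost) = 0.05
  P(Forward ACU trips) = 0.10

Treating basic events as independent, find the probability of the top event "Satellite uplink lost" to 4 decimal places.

P(Antenna path down) [AND] = 0.15 × 0.33 × 0.39 = 0.019305
P(Transmit chain fails) [OR] = 1 − (1−0.27) × (1−0.16) = 0.386800
P(Modem stage inoperative) [OR] = 1 − (1−0.019305) × (1−0.386800) = 0.398638
P(Tracking loop fails) [AND] = 0.05 × 0.10 = 0.005000
P(Backup chain down) [OR] = 1 − (1−0.42) × (1−0.005000) = 0.422900
P(Satellite uplink lost) [AND] = 0.398638 × 0.422900 = 0.168584
Rounded to 4 decimal places: P(Satellite uplink lost) ≈ 0.1686.

0.1686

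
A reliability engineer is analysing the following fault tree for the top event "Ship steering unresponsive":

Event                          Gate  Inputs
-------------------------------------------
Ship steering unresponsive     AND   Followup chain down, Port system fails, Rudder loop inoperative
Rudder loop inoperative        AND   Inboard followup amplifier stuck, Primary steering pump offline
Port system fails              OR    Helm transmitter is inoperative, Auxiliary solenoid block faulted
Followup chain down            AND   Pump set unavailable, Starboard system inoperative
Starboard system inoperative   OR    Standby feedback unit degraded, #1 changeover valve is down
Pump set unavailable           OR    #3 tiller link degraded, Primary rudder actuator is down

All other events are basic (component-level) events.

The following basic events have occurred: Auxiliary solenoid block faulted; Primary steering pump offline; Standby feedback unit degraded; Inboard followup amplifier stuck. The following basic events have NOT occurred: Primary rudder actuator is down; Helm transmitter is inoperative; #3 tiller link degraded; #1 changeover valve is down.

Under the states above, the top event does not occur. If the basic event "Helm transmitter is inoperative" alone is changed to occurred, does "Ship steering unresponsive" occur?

No

Counterfactual: set "Helm transmitter is inoperative" to occurred.
Pump set unavailable [OR]: #3 tiller link degraded=not, Primary rudder actuator is down=not → no input occurs → does not occur.
Starboard system inoperative [OR]: Standby feedback unit degraded=occurs, #1 changeover valve is down=not → at least one input occurs → occurs.
Followup chain down [AND]: Pump set unavailable=not, Starboard system inoperative=occurs → not all inputs occur → does not occur.
Port system fails [OR]: Helm transmitter is inoperative=occurs, Auxiliary solenoid block faulted=occurs → at least one input occurs → occurs.
Rudder loop inoperative [AND]: Inboard followup amplifier stuck=occurs, Primary steering pump offline=occurs → all inputs occur → occurs.
Ship steering unresponsive [AND]: Followup chain down=not, Port system fails=occurs, Rudder loop inoperative=occurs → not all inputs occur → does not occur.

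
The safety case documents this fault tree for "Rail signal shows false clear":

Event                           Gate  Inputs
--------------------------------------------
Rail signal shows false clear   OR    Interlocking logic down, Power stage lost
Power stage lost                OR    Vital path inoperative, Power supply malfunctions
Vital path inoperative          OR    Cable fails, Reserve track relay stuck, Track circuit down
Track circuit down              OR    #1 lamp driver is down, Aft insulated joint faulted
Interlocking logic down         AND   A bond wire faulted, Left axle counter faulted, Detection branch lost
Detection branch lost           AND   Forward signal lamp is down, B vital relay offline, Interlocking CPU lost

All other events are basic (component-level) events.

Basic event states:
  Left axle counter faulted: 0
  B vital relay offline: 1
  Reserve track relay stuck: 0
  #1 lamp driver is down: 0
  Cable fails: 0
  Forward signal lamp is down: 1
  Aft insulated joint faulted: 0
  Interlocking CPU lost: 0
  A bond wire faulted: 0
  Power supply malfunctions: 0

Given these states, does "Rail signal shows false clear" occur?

Detection branch lost [AND]: Forward signal lamp is down=occurs, B vital relay offline=occurs, Interlocking CPU lost=not → not all inputs occur → does not occur.
Interlocking logic down [AND]: A bond wire faulted=not, Left axle counter faulted=not, Detection branch lost=not → not all inputs occur → does not occur.
Track circuit down [OR]: #1 lamp driver is down=not, Aft insulated joint faulted=not → no input occurs → does not occur.
Vital path inoperative [OR]: Cable fails=not, Reserve track relay stuck=not, Track circuit down=not → no input occurs → does not occur.
Power stage lost [OR]: Vital path inoperative=not, Power supply malfunctions=not → no input occurs → does not occur.
Rail signal shows false clear [OR]: Interlocking logic down=not, Power stage lost=not → no input occurs → does not occur.

No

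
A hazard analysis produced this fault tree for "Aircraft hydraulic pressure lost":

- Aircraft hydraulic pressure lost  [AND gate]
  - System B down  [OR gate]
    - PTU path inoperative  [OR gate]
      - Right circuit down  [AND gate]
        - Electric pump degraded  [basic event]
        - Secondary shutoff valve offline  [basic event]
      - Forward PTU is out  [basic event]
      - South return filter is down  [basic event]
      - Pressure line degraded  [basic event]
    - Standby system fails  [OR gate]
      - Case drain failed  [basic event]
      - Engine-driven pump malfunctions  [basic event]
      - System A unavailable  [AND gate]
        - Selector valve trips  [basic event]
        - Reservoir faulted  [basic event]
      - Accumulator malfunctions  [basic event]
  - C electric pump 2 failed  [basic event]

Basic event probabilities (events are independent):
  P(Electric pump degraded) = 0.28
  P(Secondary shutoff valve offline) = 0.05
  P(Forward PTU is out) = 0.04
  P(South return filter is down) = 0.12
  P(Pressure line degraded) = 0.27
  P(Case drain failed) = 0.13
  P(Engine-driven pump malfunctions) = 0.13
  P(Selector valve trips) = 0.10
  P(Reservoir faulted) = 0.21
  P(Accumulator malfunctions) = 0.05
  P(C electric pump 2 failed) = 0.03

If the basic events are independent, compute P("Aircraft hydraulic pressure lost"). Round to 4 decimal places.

0.0172

P(Right circuit down) [AND] = 0.28 × 0.05 = 0.014000
P(PTU path inoperative) [OR] = 1 − (1−0.014000) × (1−0.04) × (1−0.12) × (1−0.27) = 0.391930
P(System A unavailable) [AND] = 0.10 × 0.21 = 0.021000
P(Standby system fails) [OR] = 1 − (1−0.13) × (1−0.13) × (1−0.021000) × (1−0.05) = 0.296045
P(System B down) [OR] = 1 − (1−0.391930) × (1−0.296045) = 0.571946
P(Aircraft hydraulic pressure lost) [AND] = 0.571946 × 0.03 = 0.017158
Rounded to 4 decimal places: P(Aircraft hydraulic pressure lost) ≈ 0.0172.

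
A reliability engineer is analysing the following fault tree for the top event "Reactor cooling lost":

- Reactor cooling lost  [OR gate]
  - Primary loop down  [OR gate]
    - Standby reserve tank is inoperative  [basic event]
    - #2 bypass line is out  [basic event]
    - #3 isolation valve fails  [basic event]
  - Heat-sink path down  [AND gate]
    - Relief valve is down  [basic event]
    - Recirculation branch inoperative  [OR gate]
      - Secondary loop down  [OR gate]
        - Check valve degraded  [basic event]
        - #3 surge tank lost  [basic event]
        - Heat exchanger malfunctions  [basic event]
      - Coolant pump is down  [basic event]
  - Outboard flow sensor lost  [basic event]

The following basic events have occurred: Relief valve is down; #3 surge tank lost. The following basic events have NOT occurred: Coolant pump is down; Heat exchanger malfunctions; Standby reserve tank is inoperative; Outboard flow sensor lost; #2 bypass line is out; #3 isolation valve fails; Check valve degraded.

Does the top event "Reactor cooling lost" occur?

Yes

Primary loop down [OR]: Standby reserve tank is inoperative=not, #2 bypass line is out=not, #3 isolation valve fails=not → no input occurs → does not occur.
Secondary loop down [OR]: Check valve degraded=not, #3 surge tank lost=occurs, Heat exchanger malfunctions=not → at least one input occurs → occurs.
Recirculation branch inoperative [OR]: Secondary loop down=occurs, Coolant pump is down=not → at least one input occurs → occurs.
Heat-sink path down [AND]: Relief valve is down=occurs, Recirculation branch inoperative=occurs → all inputs occur → occurs.
Reactor cooling lost [OR]: Primary loop down=not, Heat-sink path down=occurs, Outboard flow sensor lost=not → at least one input occurs → occurs.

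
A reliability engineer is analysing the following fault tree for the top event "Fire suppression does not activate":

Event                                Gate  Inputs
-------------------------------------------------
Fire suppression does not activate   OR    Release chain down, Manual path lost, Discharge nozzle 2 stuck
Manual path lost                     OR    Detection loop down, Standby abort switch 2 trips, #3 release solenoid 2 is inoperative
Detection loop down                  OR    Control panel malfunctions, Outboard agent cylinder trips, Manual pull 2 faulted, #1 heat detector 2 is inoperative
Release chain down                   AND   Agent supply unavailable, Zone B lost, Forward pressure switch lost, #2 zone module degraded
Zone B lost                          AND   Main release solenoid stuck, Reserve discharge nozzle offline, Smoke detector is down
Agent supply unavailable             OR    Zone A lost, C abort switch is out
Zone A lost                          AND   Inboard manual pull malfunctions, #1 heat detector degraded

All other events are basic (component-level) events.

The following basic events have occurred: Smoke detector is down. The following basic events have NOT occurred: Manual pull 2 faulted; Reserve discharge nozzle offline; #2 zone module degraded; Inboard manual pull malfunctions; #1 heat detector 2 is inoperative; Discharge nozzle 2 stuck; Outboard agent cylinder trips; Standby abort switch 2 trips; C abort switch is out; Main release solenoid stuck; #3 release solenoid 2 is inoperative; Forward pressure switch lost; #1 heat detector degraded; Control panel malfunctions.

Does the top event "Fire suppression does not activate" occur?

Zone A lost [AND]: Inboard manual pull malfunctions=not, #1 heat detector degraded=not → not all inputs occur → does not occur.
Agent supply unavailable [OR]: Zone A lost=not, C abort switch is out=not → no input occurs → does not occur.
Zone B lost [AND]: Main release solenoid stuck=not, Reserve discharge nozzle offline=not, Smoke detector is down=occurs → not all inputs occur → does not occur.
Release chain down [AND]: Agent supply unavailable=not, Zone B lost=not, Forward pressure switch lost=not, #2 zone module degraded=not → not all inputs occur → does not occur.
Detection loop down [OR]: Control panel malfunctions=not, Outboard agent cylinder trips=not, Manual pull 2 faulted=not, #1 heat detector 2 is inoperative=not → no input occurs → does not occur.
Manual path lost [OR]: Detection loop down=not, Standby abort switch 2 trips=not, #3 release solenoid 2 is inoperative=not → no input occurs → does not occur.
Fire suppression does not activate [OR]: Release chain down=not, Manual path lost=not, Discharge nozzle 2 stuck=not → no input occurs → does not occur.

No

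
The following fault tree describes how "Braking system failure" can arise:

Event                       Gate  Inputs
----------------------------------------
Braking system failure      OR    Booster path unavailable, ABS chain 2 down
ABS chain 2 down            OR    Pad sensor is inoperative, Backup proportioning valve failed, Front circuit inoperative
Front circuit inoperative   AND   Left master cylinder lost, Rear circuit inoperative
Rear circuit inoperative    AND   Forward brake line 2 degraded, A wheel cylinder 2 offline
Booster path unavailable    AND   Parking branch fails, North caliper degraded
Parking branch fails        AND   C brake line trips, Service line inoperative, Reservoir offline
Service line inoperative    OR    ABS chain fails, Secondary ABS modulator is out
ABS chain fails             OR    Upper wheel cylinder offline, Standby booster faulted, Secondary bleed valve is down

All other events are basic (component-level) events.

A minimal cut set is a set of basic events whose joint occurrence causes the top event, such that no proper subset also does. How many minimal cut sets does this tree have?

7

ABS chain fails [OR]: union of children's cut sets → 3 cut set(s).
Service line inoperative [OR]: union of children's cut sets → 4 cut set(s).
Parking branch fails [AND]: one cut set from each child combined → 1 × 4 × 1 = 4 cut set(s).
Booster path unavailable [AND]: one cut set from each child combined → 4 × 1 = 4 cut set(s).
Rear circuit inoperative [AND]: one cut set from each child combined → 1 × 1 = 1 cut set(s).
Front circuit inoperative [AND]: one cut set from each child combined → 1 × 1 = 1 cut set(s).
ABS chain 2 down [OR]: union of children's cut sets → 3 cut set(s).
Braking system failure [OR]: union of children's cut sets → 7 cut set(s).
Minimal cut sets: {C brake line trips, North caliper degraded, Reservoir offline, Upper wheel cylinder offline}; {C brake line trips, North caliper degraded, Reservoir offline, Standby booster faulted}; {C brake line trips, North caliper degraded, Reservoir offline, Secondary bleed valve is down}; {C brake line trips, North caliper degraded, Reservoir offline, Secondary ABS modulator is out}; {Pad sensor is inoperative}; {Backup proportioning valve failed}; {A wheel cylinder 2 offline, Forward brake line 2 degraded, Left master cylinder lost}.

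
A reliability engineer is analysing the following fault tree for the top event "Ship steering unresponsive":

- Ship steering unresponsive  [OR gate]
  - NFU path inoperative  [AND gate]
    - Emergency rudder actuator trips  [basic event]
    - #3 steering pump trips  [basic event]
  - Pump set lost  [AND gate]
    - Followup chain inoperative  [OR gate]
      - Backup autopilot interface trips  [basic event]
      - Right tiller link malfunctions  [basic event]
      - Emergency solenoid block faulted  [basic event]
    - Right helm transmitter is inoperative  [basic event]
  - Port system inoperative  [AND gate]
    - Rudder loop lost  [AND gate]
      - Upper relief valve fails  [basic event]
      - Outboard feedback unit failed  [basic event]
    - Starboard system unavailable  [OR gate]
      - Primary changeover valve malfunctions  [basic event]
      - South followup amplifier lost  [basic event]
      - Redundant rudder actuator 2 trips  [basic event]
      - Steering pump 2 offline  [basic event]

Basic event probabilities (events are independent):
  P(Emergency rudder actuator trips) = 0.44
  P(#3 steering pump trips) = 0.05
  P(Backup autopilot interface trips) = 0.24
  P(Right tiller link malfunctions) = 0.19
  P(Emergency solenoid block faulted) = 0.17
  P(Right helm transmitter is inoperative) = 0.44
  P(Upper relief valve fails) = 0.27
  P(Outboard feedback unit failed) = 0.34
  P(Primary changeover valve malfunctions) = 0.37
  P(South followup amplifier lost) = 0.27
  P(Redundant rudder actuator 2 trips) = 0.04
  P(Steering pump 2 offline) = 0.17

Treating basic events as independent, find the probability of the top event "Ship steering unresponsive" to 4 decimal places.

0.2771

P(NFU path inoperative) [AND] = 0.44 × 0.05 = 0.022000
P(Followup chain inoperative) [OR] = 1 − (1−0.24) × (1−0.19) × (1−0.17) = 0.489052
P(Pump set lost) [AND] = 0.489052 × 0.44 = 0.215183
P(Rudder loop lost) [AND] = 0.27 × 0.34 = 0.091800
P(Starboard system unavailable) [OR] = 1 − (1−0.37) × (1−0.27) × (1−0.04) × (1−0.17) = 0.633552
P(Port system inoperative) [AND] = 0.091800 × 0.633552 = 0.058160
P(Ship steering unresponsive) [OR] = 1 − (1−0.022000) × (1−0.215183) × (1−0.058160) = 0.277090
Rounded to 4 decimal places: P(Ship steering unresponsive) ≈ 0.2771.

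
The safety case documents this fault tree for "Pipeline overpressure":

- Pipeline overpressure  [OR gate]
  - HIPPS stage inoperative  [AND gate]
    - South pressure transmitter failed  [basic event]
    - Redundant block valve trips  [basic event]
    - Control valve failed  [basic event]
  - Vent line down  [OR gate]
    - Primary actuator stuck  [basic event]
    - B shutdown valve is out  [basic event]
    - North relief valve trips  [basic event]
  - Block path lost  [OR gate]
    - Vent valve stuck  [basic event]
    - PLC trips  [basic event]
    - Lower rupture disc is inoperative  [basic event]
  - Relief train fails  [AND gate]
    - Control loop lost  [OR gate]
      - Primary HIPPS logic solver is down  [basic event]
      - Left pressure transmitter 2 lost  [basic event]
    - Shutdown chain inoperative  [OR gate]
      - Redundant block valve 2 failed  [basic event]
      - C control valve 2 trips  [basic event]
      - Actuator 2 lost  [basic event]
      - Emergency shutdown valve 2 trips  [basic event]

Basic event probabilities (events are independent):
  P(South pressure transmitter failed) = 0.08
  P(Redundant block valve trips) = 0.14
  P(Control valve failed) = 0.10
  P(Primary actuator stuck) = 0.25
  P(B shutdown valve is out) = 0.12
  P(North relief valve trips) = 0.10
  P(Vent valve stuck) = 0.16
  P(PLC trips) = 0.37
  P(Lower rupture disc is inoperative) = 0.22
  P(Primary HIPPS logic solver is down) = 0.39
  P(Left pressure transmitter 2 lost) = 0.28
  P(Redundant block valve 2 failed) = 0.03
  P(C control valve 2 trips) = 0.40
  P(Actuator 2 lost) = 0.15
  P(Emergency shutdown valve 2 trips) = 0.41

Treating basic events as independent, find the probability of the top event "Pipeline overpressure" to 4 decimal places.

0.8523

P(HIPPS stage inoperative) [AND] = 0.08 × 0.14 × 0.10 = 0.001120
P(Vent line down) [OR] = 1 − (1−0.25) × (1−0.12) × (1−0.10) = 0.406000
P(Block path lost) [OR] = 1 − (1−0.16) × (1−0.37) × (1−0.22) = 0.587224
P(Control loop lost) [OR] = 1 − (1−0.39) × (1−0.28) = 0.560800
P(Shutdown chain inoperative) [OR] = 1 − (1−0.03) × (1−0.40) × (1−0.15) × (1−0.41) = 0.708127
P(Relief train fails) [AND] = 0.560800 × 0.708127 = 0.397118
P(Pipeline overpressure) [OR] = 1 − (1−0.001120) × (1−0.406000) × (1−0.587224) × (1−0.397118) = 0.852346
Rounded to 4 decimal places: P(Pipeline overpressure) ≈ 0.8523.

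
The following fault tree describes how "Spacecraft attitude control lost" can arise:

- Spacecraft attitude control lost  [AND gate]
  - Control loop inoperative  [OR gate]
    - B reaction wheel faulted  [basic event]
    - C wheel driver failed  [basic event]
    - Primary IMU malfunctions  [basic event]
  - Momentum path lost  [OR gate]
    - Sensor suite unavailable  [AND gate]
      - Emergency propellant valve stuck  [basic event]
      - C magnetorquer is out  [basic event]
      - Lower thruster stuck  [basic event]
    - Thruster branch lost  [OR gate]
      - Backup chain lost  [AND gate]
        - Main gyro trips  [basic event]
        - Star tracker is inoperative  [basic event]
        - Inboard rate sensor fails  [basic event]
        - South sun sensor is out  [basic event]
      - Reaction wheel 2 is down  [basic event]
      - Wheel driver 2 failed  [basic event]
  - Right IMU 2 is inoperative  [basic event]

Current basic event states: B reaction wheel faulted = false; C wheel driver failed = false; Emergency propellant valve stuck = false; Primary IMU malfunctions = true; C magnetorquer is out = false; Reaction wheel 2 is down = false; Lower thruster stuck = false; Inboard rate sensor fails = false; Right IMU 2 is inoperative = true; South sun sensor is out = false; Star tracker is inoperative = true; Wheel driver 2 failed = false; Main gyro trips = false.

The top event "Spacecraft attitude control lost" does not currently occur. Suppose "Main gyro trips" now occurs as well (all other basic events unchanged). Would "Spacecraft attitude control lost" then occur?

Counterfactual: set "Main gyro trips" to occurred.
Control loop inoperative [OR]: B reaction wheel faulted=not, C wheel driver failed=not, Primary IMU malfunctions=occurs → at least one input occurs → occurs.
Sensor suite unavailable [AND]: Emergency propellant valve stuck=not, C magnetorquer is out=not, Lower thruster stuck=not → not all inputs occur → does not occur.
Backup chain lost [AND]: Main gyro trips=occurs, Star tracker is inoperative=occurs, Inboard rate sensor fails=not, South sun sensor is out=not → not all inputs occur → does not occur.
Thruster branch lost [OR]: Backup chain lost=not, Reaction wheel 2 is down=not, Wheel driver 2 failed=not → no input occurs → does not occur.
Momentum path lost [OR]: Sensor suite unavailable=not, Thruster branch lost=not → no input occurs → does not occur.
Spacecraft attitude control lost [AND]: Control loop inoperative=occurs, Momentum path lost=not, Right IMU 2 is inoperative=occurs → not all inputs occur → does not occur.

No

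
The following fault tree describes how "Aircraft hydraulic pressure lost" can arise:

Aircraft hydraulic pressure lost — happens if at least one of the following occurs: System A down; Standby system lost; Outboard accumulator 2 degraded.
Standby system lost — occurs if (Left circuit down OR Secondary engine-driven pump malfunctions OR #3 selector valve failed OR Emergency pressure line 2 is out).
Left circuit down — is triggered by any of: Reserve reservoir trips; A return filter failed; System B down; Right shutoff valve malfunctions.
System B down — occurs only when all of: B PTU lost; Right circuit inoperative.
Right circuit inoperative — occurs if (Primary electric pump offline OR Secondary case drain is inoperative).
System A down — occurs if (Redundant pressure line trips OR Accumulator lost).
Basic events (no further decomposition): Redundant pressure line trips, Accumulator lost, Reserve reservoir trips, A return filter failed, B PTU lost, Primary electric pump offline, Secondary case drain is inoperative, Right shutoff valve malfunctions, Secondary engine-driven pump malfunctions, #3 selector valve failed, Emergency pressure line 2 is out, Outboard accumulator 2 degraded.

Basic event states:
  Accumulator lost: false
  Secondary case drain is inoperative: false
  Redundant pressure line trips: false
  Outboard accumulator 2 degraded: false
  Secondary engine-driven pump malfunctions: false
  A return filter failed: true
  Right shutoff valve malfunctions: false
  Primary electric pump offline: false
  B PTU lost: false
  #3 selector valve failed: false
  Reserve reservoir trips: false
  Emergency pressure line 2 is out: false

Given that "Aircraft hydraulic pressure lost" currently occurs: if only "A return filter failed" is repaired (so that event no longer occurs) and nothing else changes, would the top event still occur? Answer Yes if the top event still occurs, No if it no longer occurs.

No

Counterfactual: set "A return filter failed" to not occurred.
System A down [OR]: Redundant pressure line trips=not, Accumulator lost=not → no input occurs → does not occur.
Right circuit inoperative [OR]: Primary electric pump offline=not, Secondary case drain is inoperative=not → no input occurs → does not occur.
System B down [AND]: B PTU lost=not, Right circuit inoperative=not → not all inputs occur → does not occur.
Left circuit down [OR]: Reserve reservoir trips=not, A return filter failed=not, System B down=not, Right shutoff valve malfunctions=not → no input occurs → does not occur.
Standby system lost [OR]: Left circuit down=not, Secondary engine-driven pump malfunctions=not, #3 selector valve failed=not, Emergency pressure line 2 is out=not → no input occurs → does not occur.
Aircraft hydraulic pressure lost [OR]: System A down=not, Standby system lost=not, Outboard accumulator 2 degraded=not → no input occurs → does not occur.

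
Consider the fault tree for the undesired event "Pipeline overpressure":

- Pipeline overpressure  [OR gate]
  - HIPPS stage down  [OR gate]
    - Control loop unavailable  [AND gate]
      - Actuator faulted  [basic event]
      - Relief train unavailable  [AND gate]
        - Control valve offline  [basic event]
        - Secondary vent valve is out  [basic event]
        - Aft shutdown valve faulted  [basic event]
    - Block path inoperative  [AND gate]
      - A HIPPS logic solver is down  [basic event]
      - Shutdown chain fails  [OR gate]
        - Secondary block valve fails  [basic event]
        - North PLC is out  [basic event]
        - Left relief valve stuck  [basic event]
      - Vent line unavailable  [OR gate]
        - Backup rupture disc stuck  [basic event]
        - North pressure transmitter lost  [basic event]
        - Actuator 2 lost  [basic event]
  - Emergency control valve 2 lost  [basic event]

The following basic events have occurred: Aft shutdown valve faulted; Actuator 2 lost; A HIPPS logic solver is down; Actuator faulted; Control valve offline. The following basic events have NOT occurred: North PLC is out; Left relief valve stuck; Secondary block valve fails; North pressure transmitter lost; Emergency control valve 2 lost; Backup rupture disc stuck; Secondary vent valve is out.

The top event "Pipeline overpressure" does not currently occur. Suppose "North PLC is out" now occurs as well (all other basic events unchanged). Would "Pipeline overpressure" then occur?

Counterfactual: set "North PLC is out" to occurred.
Relief train unavailable [AND]: Control valve offline=occurs, Secondary vent valve is out=not, Aft shutdown valve faulted=occurs → not all inputs occur → does not occur.
Control loop unavailable [AND]: Actuator faulted=occurs, Relief train unavailable=not → not all inputs occur → does not occur.
Shutdown chain fails [OR]: Secondary block valve fails=not, North PLC is out=occurs, Left relief valve stuck=not → at least one input occurs → occurs.
Vent line unavailable [OR]: Backup rupture disc stuck=not, North pressure transmitter lost=not, Actuator 2 lost=occurs → at least one input occurs → occurs.
Block path inoperative [AND]: A HIPPS logic solver is down=occurs, Shutdown chain fails=occurs, Vent line unavailable=occurs → all inputs occur → occurs.
HIPPS stage down [OR]: Control loop unavailable=not, Block path inoperative=occurs → at least one input occurs → occurs.
Pipeline overpressure [OR]: HIPPS stage down=occurs, Emergency control valve 2 lost=not → at least one input occurs → occurs.

Yes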